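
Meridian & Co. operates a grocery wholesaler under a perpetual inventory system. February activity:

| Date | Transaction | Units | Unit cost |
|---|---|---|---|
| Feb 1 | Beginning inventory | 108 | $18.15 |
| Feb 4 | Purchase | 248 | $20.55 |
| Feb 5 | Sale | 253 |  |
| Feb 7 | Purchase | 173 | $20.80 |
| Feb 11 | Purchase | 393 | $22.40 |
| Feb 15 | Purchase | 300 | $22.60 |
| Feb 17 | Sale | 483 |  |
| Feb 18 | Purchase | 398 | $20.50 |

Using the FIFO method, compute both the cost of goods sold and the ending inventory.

COGS = $15,291.80; ending inventory = $19,105.40

Feb 5, 253 sold [FIFO — oldest first]: 108 @ $18.15 + 145 @ $20.55 = $4,939.95
Feb 17, 483 sold [FIFO — oldest first]: 103 @ $20.55 + 173 @ $20.80 + 207 @ $22.40 = $10,351.85
Total COGS = $4,939.95 + $10,351.85 = $15,291.80
Ending inventory: 186 @ $22.40 + 300 @ $22.60 + 398 @ $20.50 = $19,105.40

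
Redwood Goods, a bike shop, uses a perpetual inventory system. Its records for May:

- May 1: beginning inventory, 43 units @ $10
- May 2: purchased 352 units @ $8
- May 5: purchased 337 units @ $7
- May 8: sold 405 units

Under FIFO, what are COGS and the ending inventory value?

May 8, 405 sold [FIFO — oldest first]: 43 @ $10 + 352 @ $8 + 10 @ $7 = $3,316
Ending inventory: 327 @ $7 = $2,289

COGS = $3,316; ending inventory = $2,289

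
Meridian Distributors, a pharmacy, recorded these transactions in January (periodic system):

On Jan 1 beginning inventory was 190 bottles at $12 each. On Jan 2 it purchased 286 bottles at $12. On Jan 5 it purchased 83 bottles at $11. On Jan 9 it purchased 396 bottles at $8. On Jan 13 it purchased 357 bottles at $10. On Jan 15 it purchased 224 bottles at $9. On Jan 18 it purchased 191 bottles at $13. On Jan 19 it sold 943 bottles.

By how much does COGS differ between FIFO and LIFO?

FIFO COGS: 190 @ $12 + 286 @ $12 + 83 @ $11 + 384 @ $8 = $9,697
LIFO COGS: 191 @ $13 + 224 @ $9 + 357 @ $10 + 171 @ $8 = $9,437
Difference = |$9,697 − $9,437| = $260

$260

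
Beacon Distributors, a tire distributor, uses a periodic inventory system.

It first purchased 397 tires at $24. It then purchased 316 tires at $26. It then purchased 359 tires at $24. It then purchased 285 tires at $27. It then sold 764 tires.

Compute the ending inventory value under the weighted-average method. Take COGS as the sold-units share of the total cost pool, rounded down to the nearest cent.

Ending inventory = $14,881.81

Sale 1, sell 764: 764/1357 × $34,055.00 → $19,173.19
Ending inventory (cost pool remaining) = $14,881.81
Check: goods available $34,055.00 = COGS $19,173.19 + ending $14,881.81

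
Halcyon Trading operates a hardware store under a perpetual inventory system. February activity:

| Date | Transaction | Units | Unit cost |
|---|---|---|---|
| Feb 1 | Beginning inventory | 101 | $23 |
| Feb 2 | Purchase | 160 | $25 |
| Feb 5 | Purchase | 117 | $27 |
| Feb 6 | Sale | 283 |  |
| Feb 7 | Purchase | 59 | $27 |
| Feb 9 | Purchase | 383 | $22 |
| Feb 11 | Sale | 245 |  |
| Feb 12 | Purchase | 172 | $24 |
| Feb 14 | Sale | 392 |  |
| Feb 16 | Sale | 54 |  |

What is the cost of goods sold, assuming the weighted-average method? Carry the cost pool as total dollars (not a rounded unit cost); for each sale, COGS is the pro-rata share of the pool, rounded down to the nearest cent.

After Feb 1: 101 on hand, pool $2,323.00 (≈ $23.0000 each)
After Feb 2: 261 on hand, pool $6,323.00 (≈ $24.2261 each)
After Feb 5: 378 on hand, pool $9,482.00 (≈ $25.0847 each)
Feb 6, sell 283: 283/378 × $9,482.00 → $7,098.95
After Feb 7: 154 on hand, pool $3,976.05 (≈ $25.8185 each)
After Feb 9: 537 on hand, pool $12,402.05 (≈ $23.0951 each)
Feb 11, sell 245: 245/537 × $12,402.05 → $5,658.29
After Feb 12: 464 on hand, pool $10,871.76 (≈ $23.4305 each)
Feb 14, sell 392: 392/464 × $10,871.76 → $9,184.76
Feb 16, sell 54: 54/72 × $1,687.00 → $1,265.25
Total COGS = $7,098.95 + $5,658.29 + $9,184.76 + $1,265.25 = $23,207.25
Ending inventory (cost pool remaining) = $421.75
Check: goods available $23,629.00 = COGS $23,207.25 + ending $421.75

COGS = $23,207.25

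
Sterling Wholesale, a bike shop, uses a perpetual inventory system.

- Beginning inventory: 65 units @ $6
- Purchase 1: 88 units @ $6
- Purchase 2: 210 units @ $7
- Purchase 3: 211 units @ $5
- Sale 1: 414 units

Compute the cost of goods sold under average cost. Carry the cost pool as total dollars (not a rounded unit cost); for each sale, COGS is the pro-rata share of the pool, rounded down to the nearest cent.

COGS = $2,483.27

After Beginning: 65 on hand, pool $390.00 (≈ $6.0000 each)
After Purchase 1: 153 on hand, pool $918.00 (≈ $6.0000 each)
After Purchase 2: 363 on hand, pool $2,388.00 (≈ $6.5785 each)
After Purchase 3: 574 on hand, pool $3,443.00 (≈ $5.9983 each)
Sale 1, sell 414: 414/574 × $3,443.00 → $2,483.27
Ending inventory (cost pool remaining) = $959.73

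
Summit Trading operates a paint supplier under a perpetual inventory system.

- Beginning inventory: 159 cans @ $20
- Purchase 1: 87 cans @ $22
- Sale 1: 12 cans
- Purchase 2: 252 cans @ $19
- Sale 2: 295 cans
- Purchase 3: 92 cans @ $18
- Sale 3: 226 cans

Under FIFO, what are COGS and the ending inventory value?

COGS = $10,512; ending inventory = $1,026

Sale 1 (12) [FIFO — oldest first]: 12 @ $20 = $240
Sale 2 (295) [FIFO — oldest first]: 147 @ $20 + 87 @ $22 + 61 @ $19 = $6,013
Sale 3 (226) [FIFO — oldest first]: 191 @ $19 + 35 @ $18 = $4,259
Total COGS = $240 + $6,013 + $4,259 = $10,512
Ending inventory: 57 @ $18 = $1,026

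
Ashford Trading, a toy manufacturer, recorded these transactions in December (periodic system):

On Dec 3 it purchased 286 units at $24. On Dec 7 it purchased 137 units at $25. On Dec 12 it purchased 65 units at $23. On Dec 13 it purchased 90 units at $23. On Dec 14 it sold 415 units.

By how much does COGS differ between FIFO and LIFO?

FIFO COGS: 286 @ $24 + 129 @ $25 = $10,089
LIFO COGS: 90 @ $23 + 65 @ $23 + 137 @ $25 + 123 @ $24 = $9,942
Difference = |$10,089 − $9,942| = $147

$147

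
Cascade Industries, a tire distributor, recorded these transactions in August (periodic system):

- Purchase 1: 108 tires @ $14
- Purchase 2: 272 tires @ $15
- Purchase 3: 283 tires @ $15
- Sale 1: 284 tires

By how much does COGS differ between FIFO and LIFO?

FIFO COGS: 108 @ $14 + 176 @ $15 = $4,152
LIFO COGS: 283 @ $15 + 1 @ $15 = $4,260
Difference = |$4,152 − $4,260| = $108

$108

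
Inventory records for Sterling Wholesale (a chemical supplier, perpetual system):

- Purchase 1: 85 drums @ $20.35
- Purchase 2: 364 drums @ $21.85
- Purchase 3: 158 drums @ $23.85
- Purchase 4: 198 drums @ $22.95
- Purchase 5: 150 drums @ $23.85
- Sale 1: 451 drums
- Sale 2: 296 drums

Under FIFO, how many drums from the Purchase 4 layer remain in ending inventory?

58

Sale 1 (451) [FIFO — oldest first]: 85 @ $20.35 + 364 @ $21.85 + 2 @ $23.85 = $9,730.85
Sale 2 (296) [FIFO — oldest first]: 156 @ $23.85 + 140 @ $22.95 = $6,933.60
Total COGS = $9,730.85 + $6,933.60 = $16,664.45
Ending inventory: 58 @ $22.95 + 150 @ $23.85 = $4,908.60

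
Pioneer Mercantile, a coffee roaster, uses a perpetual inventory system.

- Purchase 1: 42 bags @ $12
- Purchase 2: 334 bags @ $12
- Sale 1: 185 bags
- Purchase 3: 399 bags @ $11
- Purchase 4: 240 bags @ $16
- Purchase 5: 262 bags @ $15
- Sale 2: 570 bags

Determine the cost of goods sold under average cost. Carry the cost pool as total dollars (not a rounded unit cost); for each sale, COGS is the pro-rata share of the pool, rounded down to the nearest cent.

COGS = $9,763.10

After Purchase 1: 42 on hand, pool $504.00 (≈ $12.0000 each)
After Purchase 2: 376 on hand, pool $4,512.00 (≈ $12.0000 each)
Sale 1, sell 185: 185/376 × $4,512.00 → $2,220.00
After Purchase 3: 590 on hand, pool $6,681.00 (≈ $11.3237 each)
After Purchase 4: 830 on hand, pool $10,521.00 (≈ $12.6759 each)
After Purchase 5: 1092 on hand, pool $14,451.00 (≈ $13.2335 each)
Sale 2, sell 570: 570/1092 × $14,451.00 → $7,543.10
Total COGS = $2,220.00 + $7,543.10 = $9,763.10
Ending inventory (cost pool remaining) = $6,907.90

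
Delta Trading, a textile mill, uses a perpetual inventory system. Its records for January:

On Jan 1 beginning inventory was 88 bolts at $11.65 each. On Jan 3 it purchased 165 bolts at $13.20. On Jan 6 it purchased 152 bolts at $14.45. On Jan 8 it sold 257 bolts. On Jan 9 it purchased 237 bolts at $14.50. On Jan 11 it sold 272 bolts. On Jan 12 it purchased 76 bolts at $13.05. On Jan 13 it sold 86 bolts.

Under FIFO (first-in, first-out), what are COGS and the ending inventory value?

COGS = $8,444.60; ending inventory = $1,383.30

Jan 8, 257 sold [FIFO — oldest first]: 88 @ $11.65 + 165 @ $13.20 + 4 @ $14.45 = $3,261.00
Jan 11, 272 sold [FIFO — oldest first]: 148 @ $14.45 + 124 @ $14.50 = $3,936.60
Jan 13, 86 sold [FIFO — oldest first]: 86 @ $14.50 = $1,247.00
Total COGS = $3,261.00 + $3,936.60 + $1,247.00 = $8,444.60
Ending inventory: 27 @ $14.50 + 76 @ $13.05 = $1,383.30
Check: goods available $9,827.90 = COGS $8,444.60 + ending $1,383.30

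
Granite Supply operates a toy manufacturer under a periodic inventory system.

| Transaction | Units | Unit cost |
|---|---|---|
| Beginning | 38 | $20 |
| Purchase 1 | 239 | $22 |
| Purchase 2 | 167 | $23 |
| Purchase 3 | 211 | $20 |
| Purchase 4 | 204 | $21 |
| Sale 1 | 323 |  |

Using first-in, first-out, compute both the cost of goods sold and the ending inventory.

Sale 1 (323) [FIFO — oldest first]: 38 @ $20 + 239 @ $22 + 46 @ $23 = $7,076
Ending inventory: 121 @ $23 + 211 @ $20 + 204 @ $21 = $11,287

COGS = $7,076; ending inventory = $11,287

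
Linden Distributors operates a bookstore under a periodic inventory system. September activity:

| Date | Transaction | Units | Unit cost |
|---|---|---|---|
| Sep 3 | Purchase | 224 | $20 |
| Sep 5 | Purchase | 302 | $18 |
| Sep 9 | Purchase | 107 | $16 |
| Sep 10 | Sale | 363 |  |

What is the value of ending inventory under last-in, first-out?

Ending inventory = $5,308

Sep 10, 363 sold [LIFO — newest first]: 107 @ $16 + 256 @ $18 = $6,320
Ending inventory: 224 @ $20 + 46 @ $18 = $5,308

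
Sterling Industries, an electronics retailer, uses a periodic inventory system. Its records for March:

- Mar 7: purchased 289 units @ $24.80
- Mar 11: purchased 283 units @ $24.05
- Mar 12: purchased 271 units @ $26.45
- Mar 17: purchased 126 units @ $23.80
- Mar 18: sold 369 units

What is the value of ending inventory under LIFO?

Mar 18, 369 sold [LIFO — newest first]: 126 @ $23.80 + 243 @ $26.45 = $9,426.15
Ending inventory: 289 @ $24.80 + 283 @ $24.05 + 28 @ $26.45 = $14,713.95
Check: goods available $24,140.10 = COGS $9,426.15 + ending $14,713.95

Ending inventory = $14,713.95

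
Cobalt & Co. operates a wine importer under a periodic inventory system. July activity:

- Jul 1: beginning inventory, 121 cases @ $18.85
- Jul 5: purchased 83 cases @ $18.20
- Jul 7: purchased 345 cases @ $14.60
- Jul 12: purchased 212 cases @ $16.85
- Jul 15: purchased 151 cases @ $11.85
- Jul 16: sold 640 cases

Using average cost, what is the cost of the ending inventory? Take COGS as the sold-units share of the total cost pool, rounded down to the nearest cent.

Ending inventory = $4,232.11

Jul 16, sell 640: 640/912 × $14,190.00 → $9,957.89
Ending inventory (cost pool remaining) = $4,232.11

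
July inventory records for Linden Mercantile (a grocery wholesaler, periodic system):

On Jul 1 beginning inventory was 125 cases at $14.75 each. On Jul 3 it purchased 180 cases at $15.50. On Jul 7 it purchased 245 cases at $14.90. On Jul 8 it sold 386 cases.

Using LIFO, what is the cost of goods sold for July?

Jul 8, 386 sold [LIFO — newest first]: 245 @ $14.90 + 141 @ $15.50 = $5,836.00
Ending inventory: 125 @ $14.75 + 39 @ $15.50 = $2,448.25
Check: goods available $8,284.25 = COGS $5,836.00 + ending $2,448.25

COGS = $5,836.00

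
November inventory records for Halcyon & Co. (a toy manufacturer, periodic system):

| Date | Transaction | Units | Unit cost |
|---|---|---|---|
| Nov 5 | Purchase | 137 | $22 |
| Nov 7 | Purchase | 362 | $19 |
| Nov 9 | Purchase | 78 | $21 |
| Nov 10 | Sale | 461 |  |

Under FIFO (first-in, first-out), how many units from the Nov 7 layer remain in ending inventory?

Nov 10, 461 sold [FIFO — oldest first]: 137 @ $22 + 324 @ $19 = $9,170
Ending inventory: 38 @ $19 + 78 @ $21 = $2,360
Check: goods available $11,530 = COGS $9,170 + ending $2,360

38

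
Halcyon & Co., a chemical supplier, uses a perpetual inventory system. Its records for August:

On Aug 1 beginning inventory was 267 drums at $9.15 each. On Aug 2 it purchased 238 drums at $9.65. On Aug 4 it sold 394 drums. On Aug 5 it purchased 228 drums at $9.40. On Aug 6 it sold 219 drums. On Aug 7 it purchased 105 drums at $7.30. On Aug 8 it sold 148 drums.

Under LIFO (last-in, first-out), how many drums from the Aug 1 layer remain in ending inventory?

77

Aug 4, 394 sold [LIFO — newest first]: 238 @ $9.65 + 156 @ $9.15 = $3,724.10
Aug 6, 219 sold [LIFO — newest first]: 219 @ $9.40 = $2,058.60
Aug 8, 148 sold [LIFO — newest first]: 105 @ $7.30 + 9 @ $9.40 + 34 @ $9.15 = $1,162.20
Total COGS = $3,724.10 + $2,058.60 + $1,162.20 = $6,944.90
Ending inventory: 77 @ $9.15 = $704.55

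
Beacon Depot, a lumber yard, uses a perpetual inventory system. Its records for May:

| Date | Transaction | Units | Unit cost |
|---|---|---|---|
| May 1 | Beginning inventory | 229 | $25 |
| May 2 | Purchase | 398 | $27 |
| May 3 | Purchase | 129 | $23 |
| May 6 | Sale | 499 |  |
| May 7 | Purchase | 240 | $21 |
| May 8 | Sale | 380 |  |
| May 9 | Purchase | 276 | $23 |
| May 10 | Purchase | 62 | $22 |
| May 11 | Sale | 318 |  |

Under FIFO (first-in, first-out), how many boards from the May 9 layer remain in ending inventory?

75

May 6, 499 sold [FIFO — oldest first]: 229 @ $25 + 270 @ $27 = $13,015
May 8, 380 sold [FIFO — oldest first]: 128 @ $27 + 129 @ $23 + 123 @ $21 = $9,006
May 11, 318 sold [FIFO — oldest first]: 117 @ $21 + 201 @ $23 = $7,080
Total COGS = $13,015 + $9,006 + $7,080 = $29,101
Ending inventory: 75 @ $23 + 62 @ $22 = $3,089
Check: goods available $32,190 = COGS $29,101 + ending $3,089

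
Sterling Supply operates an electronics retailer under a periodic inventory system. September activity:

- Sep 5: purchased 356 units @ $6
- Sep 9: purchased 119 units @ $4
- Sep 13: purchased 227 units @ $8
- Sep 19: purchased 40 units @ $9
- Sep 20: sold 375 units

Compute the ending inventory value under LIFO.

Ending inventory = $2,180

Sep 20, 375 sold [LIFO — newest first]: 40 @ $9 + 227 @ $8 + 108 @ $4 = $2,608
Ending inventory: 356 @ $6 + 11 @ $4 = $2,180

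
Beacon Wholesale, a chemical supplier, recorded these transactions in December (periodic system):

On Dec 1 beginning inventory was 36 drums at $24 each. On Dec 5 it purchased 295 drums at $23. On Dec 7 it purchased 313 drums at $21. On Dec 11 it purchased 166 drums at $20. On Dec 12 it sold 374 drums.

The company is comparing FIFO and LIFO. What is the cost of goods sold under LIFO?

FIFO COGS: 36 @ $24 + 295 @ $23 + 43 @ $21 = $8,552
LIFO COGS: 166 @ $20 + 208 @ $21 = $7,688

COGS = $7,688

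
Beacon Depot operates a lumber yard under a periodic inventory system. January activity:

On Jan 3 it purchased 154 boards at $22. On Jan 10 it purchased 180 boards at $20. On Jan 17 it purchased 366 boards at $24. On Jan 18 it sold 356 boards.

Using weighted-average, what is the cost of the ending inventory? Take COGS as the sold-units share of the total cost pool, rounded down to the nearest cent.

Ending inventory = $7,750.82

Jan 18, sell 356: 356/700 × $15,772.00 → $8,021.18
Ending inventory (cost pool remaining) = $7,750.82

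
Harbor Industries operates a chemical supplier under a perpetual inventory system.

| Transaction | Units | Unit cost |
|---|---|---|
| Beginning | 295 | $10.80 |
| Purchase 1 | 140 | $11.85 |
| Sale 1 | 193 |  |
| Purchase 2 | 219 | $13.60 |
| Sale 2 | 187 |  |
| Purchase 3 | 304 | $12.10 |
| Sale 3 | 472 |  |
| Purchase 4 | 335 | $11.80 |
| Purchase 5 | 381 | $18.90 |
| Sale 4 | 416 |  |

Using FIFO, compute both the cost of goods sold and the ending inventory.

Sale 1 (193) [FIFO — oldest first]: 193 @ $10.80 = $2,084.40
Sale 2 (187) [FIFO — oldest first]: 102 @ $10.80 + 85 @ $11.85 = $2,108.85
Sale 3 (472) [FIFO — oldest first]: 55 @ $11.85 + 219 @ $13.60 + 198 @ $12.10 = $6,025.95
Sale 4 (416) [FIFO — oldest first]: 106 @ $12.10 + 310 @ $11.80 = $4,940.60
Total COGS = $2,084.40 + $2,108.85 + $6,025.95 + $4,940.60 = $15,159.80
Ending inventory: 25 @ $11.80 + 381 @ $18.90 = $7,495.90

COGS = $15,159.80; ending inventory = $7,495.90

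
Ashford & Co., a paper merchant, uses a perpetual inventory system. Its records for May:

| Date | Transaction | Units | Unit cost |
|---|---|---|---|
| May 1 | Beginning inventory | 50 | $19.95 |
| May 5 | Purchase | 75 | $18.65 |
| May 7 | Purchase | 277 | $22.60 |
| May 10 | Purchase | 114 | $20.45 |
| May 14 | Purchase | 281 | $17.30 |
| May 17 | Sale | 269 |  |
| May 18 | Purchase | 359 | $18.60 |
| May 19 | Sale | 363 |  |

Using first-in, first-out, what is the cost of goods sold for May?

May 17, 269 sold [FIFO — oldest first]: 50 @ $19.95 + 75 @ $18.65 + 144 @ $22.60 = $5,650.65
May 19, 363 sold [FIFO — oldest first]: 133 @ $22.60 + 114 @ $20.45 + 116 @ $17.30 = $7,343.90
Total COGS = $5,650.65 + $7,343.90 = $12,994.55
Ending inventory: 165 @ $17.30 + 359 @ $18.60 = $9,531.90

COGS = $12,994.55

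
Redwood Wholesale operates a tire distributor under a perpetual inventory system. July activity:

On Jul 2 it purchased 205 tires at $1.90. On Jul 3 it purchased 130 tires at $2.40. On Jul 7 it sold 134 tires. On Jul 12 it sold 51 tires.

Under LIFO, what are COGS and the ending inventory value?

Jul 7, 134 sold [LIFO — newest first]: 130 @ $2.40 + 4 @ $1.90 = $319.60
Jul 12, 51 sold [LIFO — newest first]: 51 @ $1.90 = $96.90
Total COGS = $319.60 + $96.90 = $416.50
Ending inventory: 150 @ $1.90 = $285.00
Check: goods available $701.50 = COGS $416.50 + ending $285.00

COGS = $416.50; ending inventory = $285.00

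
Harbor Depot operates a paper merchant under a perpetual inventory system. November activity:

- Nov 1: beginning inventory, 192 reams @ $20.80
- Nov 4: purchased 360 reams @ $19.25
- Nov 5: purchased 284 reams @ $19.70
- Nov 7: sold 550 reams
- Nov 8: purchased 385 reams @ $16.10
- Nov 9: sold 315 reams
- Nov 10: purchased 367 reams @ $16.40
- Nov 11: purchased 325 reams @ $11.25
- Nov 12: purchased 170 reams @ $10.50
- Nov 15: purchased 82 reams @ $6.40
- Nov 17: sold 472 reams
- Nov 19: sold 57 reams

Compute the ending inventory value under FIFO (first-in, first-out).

Ending inventory = $9,147.65

Nov 7, 550 sold [FIFO — oldest first]: 192 @ $20.80 + 358 @ $19.25 = $10,885.10
Nov 9, 315 sold [FIFO — oldest first]: 2 @ $19.25 + 284 @ $19.70 + 29 @ $16.10 = $6,100.20
Nov 17, 472 sold [FIFO — oldest first]: 356 @ $16.10 + 116 @ $16.40 = $7,634.00
Nov 19, 57 sold [FIFO — oldest first]: 57 @ $16.40 = $934.80
Total COGS = $10,885.10 + $6,100.20 + $7,634.00 + $934.80 = $25,554.10
Ending inventory: 194 @ $16.40 + 325 @ $11.25 + 170 @ $10.50 + 82 @ $6.40 = $9,147.65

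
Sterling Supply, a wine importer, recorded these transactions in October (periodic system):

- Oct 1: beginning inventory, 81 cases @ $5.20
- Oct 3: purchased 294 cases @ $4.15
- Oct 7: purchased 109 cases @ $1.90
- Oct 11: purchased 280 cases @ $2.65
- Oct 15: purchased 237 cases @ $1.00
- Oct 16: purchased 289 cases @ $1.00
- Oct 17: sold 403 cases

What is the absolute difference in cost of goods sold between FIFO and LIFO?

$1,291.50

FIFO COGS: 81 @ $5.20 + 294 @ $4.15 + 28 @ $1.90 = $1,694.50
LIFO COGS: 289 @ $1.00 + 114 @ $1.00 = $403.00
Difference = |$1,694.50 − $403.00| = $1,291.50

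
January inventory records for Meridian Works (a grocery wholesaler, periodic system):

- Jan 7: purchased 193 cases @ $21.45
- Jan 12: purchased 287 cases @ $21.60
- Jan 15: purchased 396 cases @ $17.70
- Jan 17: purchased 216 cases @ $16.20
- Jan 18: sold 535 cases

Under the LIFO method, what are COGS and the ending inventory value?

Jan 18, 535 sold [LIFO — newest first]: 216 @ $16.20 + 319 @ $17.70 = $9,145.50
Ending inventory: 193 @ $21.45 + 287 @ $21.60 + 77 @ $17.70 = $11,701.95

COGS = $9,145.50; ending inventory = $11,701.95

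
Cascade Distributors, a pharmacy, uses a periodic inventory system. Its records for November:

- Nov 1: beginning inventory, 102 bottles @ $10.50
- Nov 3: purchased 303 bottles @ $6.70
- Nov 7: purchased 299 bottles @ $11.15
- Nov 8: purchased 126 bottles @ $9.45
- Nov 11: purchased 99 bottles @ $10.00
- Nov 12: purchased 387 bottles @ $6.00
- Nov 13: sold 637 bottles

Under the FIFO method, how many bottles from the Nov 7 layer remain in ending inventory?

67

Nov 13, 637 sold [FIFO — oldest first]: 102 @ $10.50 + 303 @ $6.70 + 232 @ $11.15 = $5,687.90
Ending inventory: 67 @ $11.15 + 126 @ $9.45 + 99 @ $10.00 + 387 @ $6.00 = $5,249.75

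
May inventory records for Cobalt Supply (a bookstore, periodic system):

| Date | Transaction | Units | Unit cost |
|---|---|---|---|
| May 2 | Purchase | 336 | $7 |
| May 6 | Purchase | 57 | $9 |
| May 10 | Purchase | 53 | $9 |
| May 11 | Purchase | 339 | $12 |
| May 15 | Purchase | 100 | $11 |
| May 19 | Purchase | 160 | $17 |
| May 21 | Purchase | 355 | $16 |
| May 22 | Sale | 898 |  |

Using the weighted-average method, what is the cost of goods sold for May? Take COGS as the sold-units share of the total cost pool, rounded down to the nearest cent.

COGS = $10,846.55

May 22, sell 898: 898/1400 × $16,910.00 → $10,846.55
Ending inventory (cost pool remaining) = $6,063.45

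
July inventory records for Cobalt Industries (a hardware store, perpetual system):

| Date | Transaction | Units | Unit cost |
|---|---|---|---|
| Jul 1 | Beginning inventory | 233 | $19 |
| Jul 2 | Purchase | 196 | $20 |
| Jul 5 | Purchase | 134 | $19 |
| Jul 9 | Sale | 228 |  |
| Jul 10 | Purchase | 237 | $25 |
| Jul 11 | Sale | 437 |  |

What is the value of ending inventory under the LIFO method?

Ending inventory = $2,565

Jul 9, 228 sold [LIFO — newest first]: 134 @ $19 + 94 @ $20 = $4,426
Jul 11, 437 sold [LIFO — newest first]: 237 @ $25 + 102 @ $20 + 98 @ $19 = $9,827
Total COGS = $4,426 + $9,827 = $14,253
Ending inventory: 135 @ $19 = $2,565
Check: goods available $16,818 = COGS $14,253 + ending $2,565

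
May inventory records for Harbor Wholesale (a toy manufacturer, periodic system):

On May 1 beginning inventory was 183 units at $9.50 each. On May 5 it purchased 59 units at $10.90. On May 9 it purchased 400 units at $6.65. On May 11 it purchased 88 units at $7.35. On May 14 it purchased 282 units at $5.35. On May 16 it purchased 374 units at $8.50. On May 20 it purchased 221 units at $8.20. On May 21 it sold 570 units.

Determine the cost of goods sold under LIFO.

COGS = $4,778.70

May 21, 570 sold [LIFO — newest first]: 221 @ $8.20 + 349 @ $8.50 = $4,778.70
Ending inventory: 183 @ $9.50 + 59 @ $10.90 + 400 @ $6.65 + 88 @ $7.35 + 282 @ $5.35 + 25 @ $8.50 = $7,409.60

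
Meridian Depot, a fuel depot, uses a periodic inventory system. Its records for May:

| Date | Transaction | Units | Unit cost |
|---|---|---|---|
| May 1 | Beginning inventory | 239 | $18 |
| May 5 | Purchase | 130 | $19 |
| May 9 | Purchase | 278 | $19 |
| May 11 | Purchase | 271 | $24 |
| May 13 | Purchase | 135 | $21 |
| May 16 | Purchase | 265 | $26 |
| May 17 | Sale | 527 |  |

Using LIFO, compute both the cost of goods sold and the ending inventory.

COGS = $12,773; ending inventory = $15,510

May 17, 527 sold [LIFO — newest first]: 265 @ $26 + 135 @ $21 + 127 @ $24 = $12,773
Ending inventory: 239 @ $18 + 130 @ $19 + 278 @ $19 + 144 @ $24 = $15,510
Check: goods available $28,283 = COGS $12,773 + ending $15,510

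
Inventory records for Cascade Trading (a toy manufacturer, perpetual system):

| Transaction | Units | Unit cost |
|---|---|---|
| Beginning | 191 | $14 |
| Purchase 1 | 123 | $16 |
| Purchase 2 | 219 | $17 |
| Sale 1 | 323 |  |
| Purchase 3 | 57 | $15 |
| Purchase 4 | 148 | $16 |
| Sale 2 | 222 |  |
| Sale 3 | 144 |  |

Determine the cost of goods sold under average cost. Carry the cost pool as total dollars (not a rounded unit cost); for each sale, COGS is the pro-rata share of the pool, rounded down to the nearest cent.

After Beginning: 191 on hand, pool $2,674.00 (≈ $14.0000 each)
After Purchase 1: 314 on hand, pool $4,642.00 (≈ $14.7834 each)
After Purchase 2: 533 on hand, pool $8,365.00 (≈ $15.6942 each)
Sale 1, sell 323: 323/533 × $8,365.00 → $5,069.22
After Purchase 3: 267 on hand, pool $4,150.78 (≈ $15.5460 each)
After Purchase 4: 415 on hand, pool $6,518.78 (≈ $15.7079 each)
Sale 2, sell 222: 222/415 × $6,518.78 → $3,487.15
Sale 3, sell 144: 144/193 × $3,031.63 → $2,261.94
Total COGS = $5,069.22 + $3,487.15 + $2,261.94 = $10,818.31
Ending inventory (cost pool remaining) = $769.69
Check: goods available $11,588.00 = COGS $10,818.31 + ending $769.69

COGS = $10,818.31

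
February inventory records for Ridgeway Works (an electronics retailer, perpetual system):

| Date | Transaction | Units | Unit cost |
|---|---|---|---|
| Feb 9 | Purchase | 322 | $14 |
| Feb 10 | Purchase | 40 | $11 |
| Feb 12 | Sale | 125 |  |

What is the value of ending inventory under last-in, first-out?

Feb 12, 125 sold [LIFO — newest first]: 40 @ $11 + 85 @ $14 = $1,630
Ending inventory: 237 @ $14 = $3,318

Ending inventory = $3,318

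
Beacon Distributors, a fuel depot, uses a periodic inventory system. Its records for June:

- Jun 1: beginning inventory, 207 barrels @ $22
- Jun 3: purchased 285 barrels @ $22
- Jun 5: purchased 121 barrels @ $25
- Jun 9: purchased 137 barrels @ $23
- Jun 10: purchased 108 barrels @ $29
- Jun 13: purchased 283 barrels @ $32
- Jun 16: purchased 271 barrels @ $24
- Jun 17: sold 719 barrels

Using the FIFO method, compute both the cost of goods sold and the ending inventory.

COGS = $16,287; ending inventory = $19,405

Jun 17, 719 sold [FIFO — oldest first]: 207 @ $22 + 285 @ $22 + 121 @ $25 + 106 @ $23 = $16,287
Ending inventory: 31 @ $23 + 108 @ $29 + 283 @ $32 + 271 @ $24 = $19,405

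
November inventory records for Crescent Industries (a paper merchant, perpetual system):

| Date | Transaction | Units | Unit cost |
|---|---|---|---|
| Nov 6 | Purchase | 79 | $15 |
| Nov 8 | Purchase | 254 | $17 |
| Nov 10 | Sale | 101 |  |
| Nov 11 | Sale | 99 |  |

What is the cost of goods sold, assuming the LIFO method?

COGS = $3,400

Nov 10, 101 sold [LIFO — newest first]: 101 @ $17 = $1,717
Nov 11, 99 sold [LIFO — newest first]: 99 @ $17 = $1,683
Total COGS = $1,717 + $1,683 = $3,400
Ending inventory: 79 @ $15 + 54 @ $17 = $2,103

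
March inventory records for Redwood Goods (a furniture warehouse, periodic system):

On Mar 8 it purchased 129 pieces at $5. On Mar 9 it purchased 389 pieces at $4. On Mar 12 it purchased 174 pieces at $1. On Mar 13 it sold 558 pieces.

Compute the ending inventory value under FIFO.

Mar 13, 558 sold [FIFO — oldest first]: 129 @ $5 + 389 @ $4 + 40 @ $1 = $2,241
Ending inventory: 134 @ $1 = $134
Check: goods available $2,375 = COGS $2,241 + ending $134

Ending inventory = $134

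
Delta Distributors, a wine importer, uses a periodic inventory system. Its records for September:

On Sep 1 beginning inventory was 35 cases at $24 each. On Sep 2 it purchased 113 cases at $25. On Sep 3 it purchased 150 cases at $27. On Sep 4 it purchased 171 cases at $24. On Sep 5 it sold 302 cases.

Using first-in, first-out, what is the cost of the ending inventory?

Sep 5, 302 sold [FIFO — oldest first]: 35 @ $24 + 113 @ $25 + 150 @ $27 + 4 @ $24 = $7,811
Ending inventory: 167 @ $24 = $4,008
Check: goods available $11,819 = COGS $7,811 + ending $4,008

Ending inventory = $4,008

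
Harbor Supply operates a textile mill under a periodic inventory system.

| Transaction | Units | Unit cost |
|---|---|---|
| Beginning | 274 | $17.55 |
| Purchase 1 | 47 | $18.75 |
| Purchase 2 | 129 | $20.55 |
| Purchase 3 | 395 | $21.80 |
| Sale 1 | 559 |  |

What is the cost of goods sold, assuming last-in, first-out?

Sale 1 (559) [LIFO — newest first]: 395 @ $21.80 + 129 @ $20.55 + 35 @ $18.75 = $11,918.20
Ending inventory: 274 @ $17.55 + 12 @ $18.75 = $5,033.70
Check: goods available $16,951.90 = COGS $11,918.20 + ending $5,033.70

COGS = $11,918.20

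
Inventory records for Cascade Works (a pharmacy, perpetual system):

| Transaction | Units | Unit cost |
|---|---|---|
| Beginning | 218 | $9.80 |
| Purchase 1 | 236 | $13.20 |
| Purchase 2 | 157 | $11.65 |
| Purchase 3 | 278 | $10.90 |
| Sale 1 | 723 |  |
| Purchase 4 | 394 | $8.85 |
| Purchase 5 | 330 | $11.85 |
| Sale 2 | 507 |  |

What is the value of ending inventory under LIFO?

Sale 1 (723) [LIFO — newest first]: 278 @ $10.90 + 157 @ $11.65 + 236 @ $13.20 + 52 @ $9.80 = $8,484.05
Sale 2 (507) [LIFO — newest first]: 330 @ $11.85 + 177 @ $8.85 = $5,476.95
Total COGS = $8,484.05 + $5,476.95 = $13,961.00
Ending inventory: 166 @ $9.80 + 217 @ $8.85 = $3,547.25

Ending inventory = $3,547.25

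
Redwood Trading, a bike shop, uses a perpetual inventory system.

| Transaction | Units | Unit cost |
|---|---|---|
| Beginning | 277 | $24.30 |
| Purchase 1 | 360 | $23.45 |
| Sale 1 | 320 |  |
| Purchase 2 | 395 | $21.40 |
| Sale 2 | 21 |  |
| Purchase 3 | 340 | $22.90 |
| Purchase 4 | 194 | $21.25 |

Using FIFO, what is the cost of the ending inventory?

Ending inventory = $27,302.70

Sale 1 (320) [FIFO — oldest first]: 277 @ $24.30 + 43 @ $23.45 = $7,739.45
Sale 2 (21) [FIFO — oldest first]: 21 @ $23.45 = $492.45
Total COGS = $7,739.45 + $492.45 = $8,231.90
Ending inventory: 296 @ $23.45 + 395 @ $21.40 + 340 @ $22.90 + 194 @ $21.25 = $27,302.70
Check: goods available $35,534.60 = COGS $8,231.90 + ending $27,302.70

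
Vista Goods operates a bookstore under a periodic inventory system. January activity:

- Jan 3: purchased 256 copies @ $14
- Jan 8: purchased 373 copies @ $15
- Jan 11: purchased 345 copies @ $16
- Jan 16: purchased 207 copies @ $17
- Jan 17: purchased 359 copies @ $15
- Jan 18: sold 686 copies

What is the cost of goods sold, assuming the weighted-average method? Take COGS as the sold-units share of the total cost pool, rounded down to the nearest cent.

Jan 18, sell 686: 686/1540 × $23,603.00 → $10,514.06
Ending inventory (cost pool remaining) = $13,088.94

COGS = $10,514.06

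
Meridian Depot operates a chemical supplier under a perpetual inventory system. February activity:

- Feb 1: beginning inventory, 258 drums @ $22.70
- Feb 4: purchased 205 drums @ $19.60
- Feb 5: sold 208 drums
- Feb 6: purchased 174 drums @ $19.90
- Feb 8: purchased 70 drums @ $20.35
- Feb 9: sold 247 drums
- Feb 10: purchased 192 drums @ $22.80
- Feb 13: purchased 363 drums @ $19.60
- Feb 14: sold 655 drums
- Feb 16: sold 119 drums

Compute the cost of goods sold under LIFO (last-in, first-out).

Feb 5, 208 sold [LIFO — newest first]: 205 @ $19.60 + 3 @ $22.70 = $4,086.10
Feb 9, 247 sold [LIFO — newest first]: 70 @ $20.35 + 174 @ $19.90 + 3 @ $22.70 = $4,955.20
Feb 14, 655 sold [LIFO — newest first]: 363 @ $19.60 + 192 @ $22.80 + 100 @ $22.70 = $13,762.40
Feb 16, 119 sold [LIFO — newest first]: 119 @ $22.70 = $2,701.30
Total COGS = $4,086.10 + $4,955.20 + $13,762.40 + $2,701.30 = $25,505.00
Ending inventory: 33 @ $22.70 = $749.10
Check: goods available $26,254.10 = COGS $25,505.00 + ending $749.10

COGS = $25,505.00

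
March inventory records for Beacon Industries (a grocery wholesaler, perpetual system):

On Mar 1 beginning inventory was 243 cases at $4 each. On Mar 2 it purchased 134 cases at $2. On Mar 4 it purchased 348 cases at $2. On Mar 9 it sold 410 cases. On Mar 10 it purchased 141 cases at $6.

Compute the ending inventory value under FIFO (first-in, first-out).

Ending inventory = $1,476

Mar 9, 410 sold [FIFO — oldest first]: 243 @ $4 + 134 @ $2 + 33 @ $2 = $1,306
Ending inventory: 315 @ $2 + 141 @ $6 = $1,476
Check: goods available $2,782 = COGS $1,306 + ending $1,476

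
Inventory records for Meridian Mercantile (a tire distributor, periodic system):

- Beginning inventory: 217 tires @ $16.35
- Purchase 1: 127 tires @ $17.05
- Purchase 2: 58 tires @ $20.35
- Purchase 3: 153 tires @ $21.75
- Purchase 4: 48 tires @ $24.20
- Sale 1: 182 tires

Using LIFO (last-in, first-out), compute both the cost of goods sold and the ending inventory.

Sale 1 (182) [LIFO — newest first]: 48 @ $24.20 + 134 @ $21.75 = $4,076.10
Ending inventory: 217 @ $16.35 + 127 @ $17.05 + 58 @ $20.35 + 19 @ $21.75 = $7,306.85
Check: goods available $11,382.95 = COGS $4,076.10 + ending $7,306.85

COGS = $4,076.10; ending inventory = $7,306.85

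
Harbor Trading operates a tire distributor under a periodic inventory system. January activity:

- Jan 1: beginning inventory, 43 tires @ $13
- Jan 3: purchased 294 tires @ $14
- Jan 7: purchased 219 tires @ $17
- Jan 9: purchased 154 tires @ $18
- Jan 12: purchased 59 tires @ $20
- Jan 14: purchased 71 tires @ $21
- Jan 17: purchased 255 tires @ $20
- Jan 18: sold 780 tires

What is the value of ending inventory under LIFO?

Jan 18, 780 sold [LIFO — newest first]: 255 @ $20 + 71 @ $21 + 59 @ $20 + 154 @ $18 + 219 @ $17 + 22 @ $14 = $14,574
Ending inventory: 43 @ $13 + 272 @ $14 = $4,367
Check: goods available $18,941 = COGS $14,574 + ending $4,367

Ending inventory = $4,367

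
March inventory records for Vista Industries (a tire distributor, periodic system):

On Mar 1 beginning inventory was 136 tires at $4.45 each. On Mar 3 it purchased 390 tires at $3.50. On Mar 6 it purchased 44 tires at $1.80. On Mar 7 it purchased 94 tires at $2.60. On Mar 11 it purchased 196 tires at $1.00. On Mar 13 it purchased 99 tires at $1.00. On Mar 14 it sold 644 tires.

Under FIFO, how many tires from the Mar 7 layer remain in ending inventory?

Mar 14, 644 sold [FIFO — oldest first]: 136 @ $4.45 + 390 @ $3.50 + 44 @ $1.80 + 74 @ $2.60 = $2,241.80
Ending inventory: 20 @ $2.60 + 196 @ $1.00 + 99 @ $1.00 = $347.00
Check: goods available $2,588.80 = COGS $2,241.80 + ending $347.00

20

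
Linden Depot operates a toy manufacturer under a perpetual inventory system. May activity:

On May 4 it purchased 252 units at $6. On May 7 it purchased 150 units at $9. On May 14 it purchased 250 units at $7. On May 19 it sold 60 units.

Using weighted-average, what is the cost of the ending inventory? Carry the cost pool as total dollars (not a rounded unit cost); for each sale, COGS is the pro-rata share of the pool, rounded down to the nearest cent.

After May 4: 252 on hand, pool $1,512.00 (≈ $6.0000 each)
After May 7: 402 on hand, pool $2,862.00 (≈ $7.1194 each)
After May 14: 652 on hand, pool $4,612.00 (≈ $7.0736 each)
May 19, sell 60: 60/652 × $4,612.00 → $424.41
Ending inventory (cost pool remaining) = $4,187.59

Ending inventory = $4,187.59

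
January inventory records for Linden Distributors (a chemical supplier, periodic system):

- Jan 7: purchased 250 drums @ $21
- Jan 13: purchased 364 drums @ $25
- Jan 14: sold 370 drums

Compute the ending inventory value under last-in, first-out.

Jan 14, 370 sold [LIFO — newest first]: 364 @ $25 + 6 @ $21 = $9,226
Ending inventory: 244 @ $21 = $5,124
Check: goods available $14,350 = COGS $9,226 + ending $5,124

Ending inventory = $5,124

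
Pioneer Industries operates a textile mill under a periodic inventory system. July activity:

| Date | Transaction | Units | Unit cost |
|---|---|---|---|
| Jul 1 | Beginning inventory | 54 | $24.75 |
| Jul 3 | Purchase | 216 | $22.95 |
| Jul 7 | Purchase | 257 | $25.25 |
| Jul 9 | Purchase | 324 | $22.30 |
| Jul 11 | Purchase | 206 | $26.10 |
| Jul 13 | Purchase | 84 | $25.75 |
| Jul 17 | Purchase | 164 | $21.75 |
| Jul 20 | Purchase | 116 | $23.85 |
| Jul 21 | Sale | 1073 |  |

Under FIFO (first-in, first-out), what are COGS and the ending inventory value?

Jul 21, 1073 sold [FIFO — oldest first]: 54 @ $24.75 + 216 @ $22.95 + 257 @ $25.25 + 324 @ $22.30 + 206 @ $26.10 + 16 @ $25.75 = $25,796.75
Ending inventory: 68 @ $25.75 + 164 @ $21.75 + 116 @ $23.85 = $8,084.60
Check: goods available $33,881.35 = COGS $25,796.75 + ending $8,084.60

COGS = $25,796.75; ending inventory = $8,084.60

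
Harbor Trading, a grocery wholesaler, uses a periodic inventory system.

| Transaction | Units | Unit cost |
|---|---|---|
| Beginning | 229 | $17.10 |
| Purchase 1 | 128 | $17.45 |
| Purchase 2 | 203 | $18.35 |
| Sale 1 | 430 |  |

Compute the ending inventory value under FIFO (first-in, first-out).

Sale 1 (430) [FIFO — oldest first]: 229 @ $17.10 + 128 @ $17.45 + 73 @ $18.35 = $7,489.05
Ending inventory: 130 @ $18.35 = $2,385.50

Ending inventory = $2,385.50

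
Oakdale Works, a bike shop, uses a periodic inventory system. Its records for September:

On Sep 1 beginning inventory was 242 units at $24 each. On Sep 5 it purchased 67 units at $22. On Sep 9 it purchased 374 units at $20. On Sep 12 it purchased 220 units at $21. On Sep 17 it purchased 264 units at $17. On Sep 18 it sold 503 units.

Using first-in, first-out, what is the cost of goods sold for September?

COGS = $11,162

Sep 18, 503 sold [FIFO — oldest first]: 242 @ $24 + 67 @ $22 + 194 @ $20 = $11,162
Ending inventory: 180 @ $20 + 220 @ $21 + 264 @ $17 = $12,708
Check: goods available $23,870 = COGS $11,162 + ending $12,708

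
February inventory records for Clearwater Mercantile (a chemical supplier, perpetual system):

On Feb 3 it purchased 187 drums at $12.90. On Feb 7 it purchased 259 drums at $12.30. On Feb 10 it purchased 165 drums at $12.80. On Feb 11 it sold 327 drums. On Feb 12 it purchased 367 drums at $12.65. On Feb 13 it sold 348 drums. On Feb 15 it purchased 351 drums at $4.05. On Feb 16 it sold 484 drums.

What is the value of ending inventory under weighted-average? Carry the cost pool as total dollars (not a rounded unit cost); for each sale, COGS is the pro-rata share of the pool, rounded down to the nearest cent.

Ending inventory = $1,364.78

After Feb 3: 187 on hand, pool $2,412.30 (≈ $12.9000 each)
After Feb 7: 446 on hand, pool $5,598.00 (≈ $12.5516 each)
After Feb 10: 611 on hand, pool $7,710.00 (≈ $12.6187 each)
Feb 11, sell 327: 327/611 × $7,710.00 → $4,126.30
After Feb 12: 651 on hand, pool $8,226.25 (≈ $12.6363 each)
Feb 13, sell 348: 348/651 × $8,226.25 → $4,397.44
After Feb 15: 654 on hand, pool $5,250.36 (≈ $8.0281 each)
Feb 16, sell 484: 484/654 × $5,250.36 → $3,885.58
Total COGS = $4,126.30 + $4,397.44 + $3,885.58 = $12,409.32
Ending inventory (cost pool remaining) = $1,364.78
Check: goods available $13,774.10 = COGS $12,409.32 + ending $1,364.78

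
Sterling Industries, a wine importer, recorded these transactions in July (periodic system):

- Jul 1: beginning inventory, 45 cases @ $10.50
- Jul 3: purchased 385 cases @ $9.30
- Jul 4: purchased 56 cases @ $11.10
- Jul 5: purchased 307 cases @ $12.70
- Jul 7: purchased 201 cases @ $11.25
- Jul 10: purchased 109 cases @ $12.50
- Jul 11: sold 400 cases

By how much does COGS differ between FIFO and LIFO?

$992.75

FIFO COGS: 45 @ $10.50 + 355 @ $9.30 = $3,774.00
LIFO COGS: 109 @ $12.50 + 201 @ $11.25 + 90 @ $12.70 = $4,766.75
Difference = |$3,774.00 − $4,766.75| = $992.75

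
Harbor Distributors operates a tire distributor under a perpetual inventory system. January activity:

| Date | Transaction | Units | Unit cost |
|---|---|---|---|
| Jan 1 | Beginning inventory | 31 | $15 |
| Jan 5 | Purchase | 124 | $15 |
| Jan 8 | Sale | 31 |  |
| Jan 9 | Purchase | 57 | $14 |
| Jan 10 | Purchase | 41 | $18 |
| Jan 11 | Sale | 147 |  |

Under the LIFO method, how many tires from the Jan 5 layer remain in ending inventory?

44

Jan 8, 31 sold [LIFO — newest first]: 31 @ $15 = $465
Jan 11, 147 sold [LIFO — newest first]: 41 @ $18 + 57 @ $14 + 49 @ $15 = $2,271
Total COGS = $465 + $2,271 = $2,736
Ending inventory: 31 @ $15 + 44 @ $15 = $1,125
Check: goods available $3,861 = COGS $2,736 + ending $1,125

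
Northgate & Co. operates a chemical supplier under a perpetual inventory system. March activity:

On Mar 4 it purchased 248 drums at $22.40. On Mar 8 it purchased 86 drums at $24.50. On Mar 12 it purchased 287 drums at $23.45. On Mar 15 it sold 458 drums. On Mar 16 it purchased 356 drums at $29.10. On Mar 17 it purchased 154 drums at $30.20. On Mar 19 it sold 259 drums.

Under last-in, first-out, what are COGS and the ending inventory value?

Mar 15, 458 sold [LIFO — newest first]: 287 @ $23.45 + 86 @ $24.50 + 85 @ $22.40 = $10,741.15
Mar 19, 259 sold [LIFO — newest first]: 154 @ $30.20 + 105 @ $29.10 = $7,706.30
Total COGS = $10,741.15 + $7,706.30 = $18,447.45
Ending inventory: 163 @ $22.40 + 251 @ $29.10 = $10,955.30

COGS = $18,447.45; ending inventory = $10,955.30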